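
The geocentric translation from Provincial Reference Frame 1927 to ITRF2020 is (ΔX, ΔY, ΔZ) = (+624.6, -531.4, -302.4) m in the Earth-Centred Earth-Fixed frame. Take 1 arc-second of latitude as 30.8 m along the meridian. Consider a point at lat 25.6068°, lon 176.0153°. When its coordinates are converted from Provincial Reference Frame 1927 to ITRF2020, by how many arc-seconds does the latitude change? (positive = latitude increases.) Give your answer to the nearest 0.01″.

Δφ = 0.41″

sin φ = 0.432193, cos φ = 0.901781, sin λ = 0.069490, cos λ = -0.997583.
North component: ΔN = −sin φ cos λ·ΔX − sin φ sin λ·ΔY + cos φ·ΔZ = −(0.432193)(-0.997583)(624.6) − (0.432193)(0.069490)(-531.4) + (0.901781)(-302.4) = 12.56 m.
1° of latitude spans 3600 × 30.80 = 110880 m, so Δφ = 12.56 / 110880 × 3600 = 0.408″.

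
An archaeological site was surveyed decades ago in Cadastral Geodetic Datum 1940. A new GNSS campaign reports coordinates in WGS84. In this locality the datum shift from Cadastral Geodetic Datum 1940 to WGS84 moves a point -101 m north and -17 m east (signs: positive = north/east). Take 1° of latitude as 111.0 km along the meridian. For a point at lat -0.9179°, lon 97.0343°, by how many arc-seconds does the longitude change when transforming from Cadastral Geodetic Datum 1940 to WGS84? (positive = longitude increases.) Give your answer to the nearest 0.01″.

At latitude -0.9179°, cos φ = 0.999872.
1° of longitude at this latitude = 111.0 × cos φ = 110.99 km, so Δλ = -17.0 / 110985.8 = -0.0001532° = -0.551″.

Δλ = -0.55″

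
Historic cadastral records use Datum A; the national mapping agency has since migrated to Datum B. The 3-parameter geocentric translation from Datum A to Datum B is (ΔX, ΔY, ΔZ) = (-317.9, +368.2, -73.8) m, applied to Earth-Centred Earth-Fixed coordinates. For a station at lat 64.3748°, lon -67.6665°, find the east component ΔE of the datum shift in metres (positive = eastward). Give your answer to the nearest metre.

At φ = 64.3748°, λ = -67.6665°: sin φ = 0.901642, cos φ = 0.432482, sin λ = -0.924988, cos λ = 0.379997.
ΔE = −sin λ·ΔX + cos λ·ΔY = −(-0.924988)·(-317.9) + (0.379997)·(368.2) = -154.14 m.

ΔE = -154 m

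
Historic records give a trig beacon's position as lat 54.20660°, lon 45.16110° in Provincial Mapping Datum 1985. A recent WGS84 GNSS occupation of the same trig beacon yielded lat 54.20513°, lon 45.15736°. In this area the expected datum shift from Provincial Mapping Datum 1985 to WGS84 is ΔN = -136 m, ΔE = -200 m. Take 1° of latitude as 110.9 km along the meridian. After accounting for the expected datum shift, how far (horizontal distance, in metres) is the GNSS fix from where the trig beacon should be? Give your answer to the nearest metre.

50 m

Observed coordinate differences: Δφ = -0.00147°, Δλ = -0.00374°.
Converting to metres (1° lat = 110900 m, cos φ = 0.584864): observed ΔN = -163.0 m, observed ΔE = -242.6 m.
Subtracting the expected shift leaves a residual of -163.0 − (-136) = -27.0 m north and -242.6 − (-200) = -42.6 m east.
Residual distance = √((-27.0)² + (-42.6)²) = 50.4 m.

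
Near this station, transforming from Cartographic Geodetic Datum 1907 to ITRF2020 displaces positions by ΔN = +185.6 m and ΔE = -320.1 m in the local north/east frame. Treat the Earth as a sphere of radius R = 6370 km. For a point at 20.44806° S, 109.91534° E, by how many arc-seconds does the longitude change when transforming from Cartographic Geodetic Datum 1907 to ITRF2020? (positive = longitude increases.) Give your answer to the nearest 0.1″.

Δλ = -11.1″

At latitude -20.44806°, cos φ = 0.936989.
One radian of longitude at latitude φ spans R cos φ, so Δλ = ΔE / (R cos φ) = -320.1 / (6370000 × 0.936989) = -5.3630e-05 rad = -11.062″.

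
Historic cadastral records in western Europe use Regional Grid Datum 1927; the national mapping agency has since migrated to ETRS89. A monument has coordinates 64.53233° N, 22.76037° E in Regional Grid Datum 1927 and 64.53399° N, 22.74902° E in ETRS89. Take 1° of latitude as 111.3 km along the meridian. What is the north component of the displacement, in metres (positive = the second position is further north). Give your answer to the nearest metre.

ΔN = 185 m

Δφ = 64.53399° − 64.53233° = +0.00166°; Δλ = 22.74902° − 22.76037° = -0.01135°.
ΔN = Δφ × 111300 = 184.8 m; ΔE = Δλ × 111300 × cos(64.53233°) = -0.01135 × 111300 × 0.430002 = -543.2 m.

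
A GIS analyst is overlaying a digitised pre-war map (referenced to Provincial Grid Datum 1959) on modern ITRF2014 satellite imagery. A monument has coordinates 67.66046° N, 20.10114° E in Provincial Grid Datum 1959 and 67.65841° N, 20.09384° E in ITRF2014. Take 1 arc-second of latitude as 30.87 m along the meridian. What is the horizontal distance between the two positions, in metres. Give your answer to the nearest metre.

Δφ = 67.65841° − 67.66046° = -0.00205°; Δλ = 20.09384° − 20.10114° = -0.00730°.
1° of latitude = 3600 × 30.87 = 111132 m.
ΔN = Δφ × 111132 = -227.8 m; ΔE = Δλ × 111132 × cos(67.66046°) = -0.00730 × 111132 × 0.380095 = -308.4 m.
Distance = √(ΔE² + ΔN²) = √((-308.4)² + (-227.8)²) = 383.4 m.

383 m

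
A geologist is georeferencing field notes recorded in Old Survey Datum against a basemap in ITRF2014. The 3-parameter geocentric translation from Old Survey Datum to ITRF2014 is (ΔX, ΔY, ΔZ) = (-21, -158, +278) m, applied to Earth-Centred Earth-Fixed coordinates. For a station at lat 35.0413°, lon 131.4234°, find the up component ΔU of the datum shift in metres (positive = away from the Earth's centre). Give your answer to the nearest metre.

At φ = 35.0413°, λ = 131.4234°: sin φ = 0.574167, cos φ = 0.818738, sin λ = 0.749841, cos λ = -0.661618.
ΔU = cos φ cos λ·ΔX + cos φ sin λ·ΔY + sin φ·ΔZ = (0.818738)(-0.661618)(-21) + (0.818738)(0.749841)(-158) + (0.574167)(278) = 73.99 m.

ΔU = 74 m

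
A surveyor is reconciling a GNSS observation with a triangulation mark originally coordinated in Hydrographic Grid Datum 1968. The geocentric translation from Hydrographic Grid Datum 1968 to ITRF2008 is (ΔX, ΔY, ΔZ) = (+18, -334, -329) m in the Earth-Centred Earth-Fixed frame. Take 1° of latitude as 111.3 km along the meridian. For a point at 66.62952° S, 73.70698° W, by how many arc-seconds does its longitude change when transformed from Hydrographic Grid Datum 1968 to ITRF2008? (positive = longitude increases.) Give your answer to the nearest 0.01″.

sin φ = -0.917959, cos φ = 0.396675, sin λ = -0.959839, cos λ = 0.280550.
East component: ΔE = −sin λ·ΔX + cos λ·ΔY = −(-0.959839)(18) + (0.280550)(-334) = -76.43 m.
1° of latitude spans 111300 m; at latitude φ, 1° of longitude spans that × cos φ = 44149.9 m, so Δλ = -76.43 / 44149.9 × 3600 = -6.232″.

Δλ = -6.23″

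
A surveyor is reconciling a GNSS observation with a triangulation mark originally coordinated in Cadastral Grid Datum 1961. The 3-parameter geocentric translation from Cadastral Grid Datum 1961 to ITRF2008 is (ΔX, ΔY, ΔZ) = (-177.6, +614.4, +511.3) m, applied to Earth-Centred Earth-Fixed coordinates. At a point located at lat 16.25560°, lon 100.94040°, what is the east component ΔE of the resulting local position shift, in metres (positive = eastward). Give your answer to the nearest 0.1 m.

The local east axis at (φ, λ) is (−sin λ, cos λ, 0), so ΔE = −sin(100.94040°)·(-177.6) + cos(100.94040°)·614.4 = 57.77 m.

ΔE = 57.8 m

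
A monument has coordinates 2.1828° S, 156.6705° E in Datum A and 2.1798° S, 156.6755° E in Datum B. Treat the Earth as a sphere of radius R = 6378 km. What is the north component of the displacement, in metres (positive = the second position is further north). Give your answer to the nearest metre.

Δφ = -2.1798° − -2.1828° = +0.0030°; Δλ = 156.6755° − 156.6705° = +0.0050°.
1° along a meridian = πR/180 = 111317 m.
ΔN = Δφ × 111317 = 334.0 m; ΔE = Δλ × 111317 × cos(-2.1828°) = +0.0050 × 111317 × 0.999274 = 556.2 m.

ΔN = 334 m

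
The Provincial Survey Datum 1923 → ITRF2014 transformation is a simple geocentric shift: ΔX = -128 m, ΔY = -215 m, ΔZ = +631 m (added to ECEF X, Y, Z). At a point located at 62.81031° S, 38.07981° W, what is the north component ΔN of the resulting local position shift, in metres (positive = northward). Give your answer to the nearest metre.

ΔN = 317 m

At φ = -62.81031°, λ = -38.07981°: sin φ = -0.889499, cos φ = 0.456938, sin λ = -0.616759, cos λ = 0.787152.
ΔN = −sin φ cos λ·ΔX − sin φ sin λ·ΔY + cos φ·ΔZ = −(-0.889499)(0.787152)(-128) − (-0.889499)(-0.616759)(-215) + (0.456938)(631) = 316.66 m.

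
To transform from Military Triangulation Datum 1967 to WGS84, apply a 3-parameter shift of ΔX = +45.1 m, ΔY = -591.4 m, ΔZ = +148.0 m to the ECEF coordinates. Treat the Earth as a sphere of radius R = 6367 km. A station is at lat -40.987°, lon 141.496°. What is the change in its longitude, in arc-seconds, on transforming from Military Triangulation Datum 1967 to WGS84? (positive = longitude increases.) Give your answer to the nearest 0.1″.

Δλ = 18.7″

sin φ = -0.655888, cos φ = 0.754858, sin λ = 0.622569, cos λ = -0.782565.
East component: ΔE = −sin λ·ΔX + cos λ·ΔY = −(0.622569)(45.1) + (-0.782565)(-591.4) = 434.73 m.
1° of latitude spans πR/180 = 111125 m; at latitude φ, 1° of longitude spans that × cos φ = 83883.7 m, so Δλ = 434.73 / 83883.7 × 3600 = 18.657″.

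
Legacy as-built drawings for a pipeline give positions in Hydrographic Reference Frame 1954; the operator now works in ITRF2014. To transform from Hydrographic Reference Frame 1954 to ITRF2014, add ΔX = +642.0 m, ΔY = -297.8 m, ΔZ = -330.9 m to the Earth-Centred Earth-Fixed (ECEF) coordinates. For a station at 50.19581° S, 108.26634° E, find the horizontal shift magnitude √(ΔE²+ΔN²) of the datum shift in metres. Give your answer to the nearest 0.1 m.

779.3 m

At φ = -50.19581°, λ = 108.26634°: sin φ = -0.768237, cos φ = 0.640166, sin λ = 0.949610, cos λ = -0.313435.
ΔE = −sin λ·ΔX + cos λ·ΔY = −(0.949610)·(642.0) + (-0.313435)·(-297.8) = -516.31 m.
ΔN = −sin φ cos λ·ΔX − sin φ sin λ·ΔY + cos φ·ΔZ = −(-0.768237)(-0.313435)(642.0) − (-0.768237)(0.949610)(-297.8) + (0.640166)(-330.9) = -583.67 m.
Horizontal magnitude = √(ΔE² + ΔN²) = √((-516.31)² + (-583.67)²) = 779.26 m.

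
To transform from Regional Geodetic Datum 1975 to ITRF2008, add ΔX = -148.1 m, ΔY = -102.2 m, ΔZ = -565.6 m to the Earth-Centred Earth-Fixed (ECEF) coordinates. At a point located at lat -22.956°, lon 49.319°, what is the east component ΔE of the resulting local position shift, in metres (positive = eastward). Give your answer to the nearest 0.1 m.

ΔE = 45.7 m

At φ = -22.956°, λ = 49.319°: sin φ = -0.390024, cos φ = 0.920805, sin λ = 0.758351, cos λ = 0.651847.
ΔE = −sin λ·ΔX + cos λ·ΔY = −(0.758351)·(-148.1) + (0.651847)·(-102.2) = 45.69 m.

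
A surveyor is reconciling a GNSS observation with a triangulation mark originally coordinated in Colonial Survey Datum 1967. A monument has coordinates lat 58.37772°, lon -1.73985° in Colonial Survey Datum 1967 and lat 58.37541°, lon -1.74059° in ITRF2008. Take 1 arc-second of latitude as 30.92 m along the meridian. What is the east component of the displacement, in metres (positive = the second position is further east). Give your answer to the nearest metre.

ΔE = -43 m

Δφ = 58.37541° − 58.37772° = -0.00231°; Δλ = -1.74059° − -1.73985° = -0.00074°.
1° of latitude = 3600 × 30.92 = 111312 m.
ΔN = Δφ × 111312 = -257.1 m; ΔE = Δλ × 111312 × cos(58.37772°) = -0.00074 × 111312 × 0.524317 = -43.2 m.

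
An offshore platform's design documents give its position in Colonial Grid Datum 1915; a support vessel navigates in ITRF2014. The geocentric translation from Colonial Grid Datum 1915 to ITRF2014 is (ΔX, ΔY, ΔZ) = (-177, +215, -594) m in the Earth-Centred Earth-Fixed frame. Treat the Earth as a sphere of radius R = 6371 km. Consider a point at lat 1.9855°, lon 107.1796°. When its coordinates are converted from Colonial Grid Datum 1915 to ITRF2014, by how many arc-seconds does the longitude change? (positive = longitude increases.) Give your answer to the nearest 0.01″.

sin φ = 0.034647, cos φ = 0.999400, sin λ = 0.955384, cos λ = -0.295368.
East component: ΔE = −sin λ·ΔX + cos λ·ΔY = −(0.955384)(-177) + (-0.295368)(215) = 105.60 m.
1° of latitude spans πR/180 = 111195 m; at latitude φ, 1° of longitude spans that × cos φ = 111128.2 m, so Δλ = 105.60 / 111128.2 × 3600 = 3.421″.

Δλ = 3.42″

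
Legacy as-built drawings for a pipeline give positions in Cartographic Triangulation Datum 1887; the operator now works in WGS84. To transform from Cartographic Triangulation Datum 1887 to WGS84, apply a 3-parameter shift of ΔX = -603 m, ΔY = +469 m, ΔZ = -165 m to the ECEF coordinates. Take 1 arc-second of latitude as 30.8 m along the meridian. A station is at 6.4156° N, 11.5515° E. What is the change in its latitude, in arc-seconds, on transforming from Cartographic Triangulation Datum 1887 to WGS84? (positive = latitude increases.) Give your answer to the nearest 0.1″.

sin φ = 0.111740, cos φ = 0.993738, sin λ = 0.200249, cos λ = 0.979745.
North component: ΔN = −sin φ cos λ·ΔX − sin φ sin λ·ΔY + cos φ·ΔZ = −(0.111740)(0.979745)(-603) − (0.111740)(0.200249)(469) + (0.993738)(-165) = -108.45 m.
1° of latitude spans 3600 × 30.80 = 110880 m, so Δφ = -108.45 / 110880 × 3600 = -3.521″.

Δφ = -3.5″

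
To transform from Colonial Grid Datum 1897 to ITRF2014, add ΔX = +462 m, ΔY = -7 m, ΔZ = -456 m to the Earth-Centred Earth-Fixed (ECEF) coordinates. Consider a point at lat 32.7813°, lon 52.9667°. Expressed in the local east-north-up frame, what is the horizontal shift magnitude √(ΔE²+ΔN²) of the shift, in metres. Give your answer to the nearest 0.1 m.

648.9 m

The local east axis at (φ, λ) is (−sin λ, cos λ, 0), so ΔE = −sin(52.9667°)·462 + cos(52.9667°)·(-7) = -373.02 m.
The local north axis is (−sin φ cos λ, −sin φ sin λ, cos φ), giving ΔN = -150.656 + 3.026 − 383.379 = -531.01 m.
Horizontal magnitude = √(ΔE² + ΔN²) = √((-373.02)² + (-531.01)²) = 648.94 m.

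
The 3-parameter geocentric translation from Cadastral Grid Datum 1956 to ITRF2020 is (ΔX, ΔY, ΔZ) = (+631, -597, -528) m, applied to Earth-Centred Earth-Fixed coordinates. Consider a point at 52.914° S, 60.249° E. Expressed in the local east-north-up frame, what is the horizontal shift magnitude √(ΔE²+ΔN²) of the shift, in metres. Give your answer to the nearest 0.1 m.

The local east axis at (φ, λ) is (−sin λ, cos λ, 0), so ΔE = −sin(60.249°)·631 + cos(60.249°)·(-597) = -844.08 m.
The local north axis is (−sin φ cos λ, −sin φ sin λ, cos φ), giving ΔN = 249.787 − 413.472 − 318.391 = -482.08 m.
Horizontal magnitude = √(ΔE² + ΔN²) = √((-844.08)² + (-482.08)²) = 972.04 m.

972.0 m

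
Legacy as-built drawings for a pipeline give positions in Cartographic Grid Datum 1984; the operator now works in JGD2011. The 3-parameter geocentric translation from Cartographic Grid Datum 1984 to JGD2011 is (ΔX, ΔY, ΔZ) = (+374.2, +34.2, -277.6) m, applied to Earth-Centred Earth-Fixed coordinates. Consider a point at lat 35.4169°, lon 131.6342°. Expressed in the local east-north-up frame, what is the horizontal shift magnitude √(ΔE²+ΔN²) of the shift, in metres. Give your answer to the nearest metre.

318 m

The local east axis at (φ, λ) is (−sin λ, cos λ, 0), so ΔE = −sin(131.6342°)·374.2 + cos(131.6342°)·34.2 = -302.40 m.
The local north axis is (−sin φ cos λ, −sin φ sin λ, cos φ), giving ΔN = 144.074 − 14.813 − 226.232 = -96.97 m.
Horizontal magnitude = √(ΔE² + ΔN²) = √((-302.40)² + (-96.97)²) = 317.57 m.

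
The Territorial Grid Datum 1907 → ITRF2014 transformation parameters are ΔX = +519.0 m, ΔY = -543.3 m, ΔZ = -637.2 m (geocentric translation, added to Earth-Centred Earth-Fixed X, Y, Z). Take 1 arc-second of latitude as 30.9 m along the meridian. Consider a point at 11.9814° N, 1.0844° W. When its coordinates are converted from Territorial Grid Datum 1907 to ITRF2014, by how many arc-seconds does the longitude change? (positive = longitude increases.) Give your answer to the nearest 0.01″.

sin φ = 0.207594, cos φ = 0.978215, sin λ = -0.018925, cos λ = 0.999821.
East component: ΔE = −sin λ·ΔX + cos λ·ΔY = −(-0.018925)(519.0) + (0.999821)(-543.3) = -533.38 m.
1° of latitude spans 3600 × 30.90 = 111240 m; at latitude φ, 1° of longitude spans that × cos φ = 108816.6 m, so Δλ = -533.38 / 108816.6 × 3600 = -17.646″.

Δλ = -17.65″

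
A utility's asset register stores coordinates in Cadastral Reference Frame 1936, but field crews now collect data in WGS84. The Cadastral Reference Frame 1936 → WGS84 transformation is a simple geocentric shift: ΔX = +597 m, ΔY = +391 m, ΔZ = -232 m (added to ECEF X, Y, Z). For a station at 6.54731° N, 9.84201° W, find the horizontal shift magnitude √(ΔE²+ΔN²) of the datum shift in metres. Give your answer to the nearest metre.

At φ = 6.54731°, λ = -9.84201°: sin φ = 0.114024, cos φ = 0.993478, sin λ = -0.170932, cos λ = 0.985283.
ΔE = −sin λ·ΔX + cos λ·ΔY = −(-0.170932)·(597) + (0.985283)·(391) = 487.29 m.
ΔN = −sin φ cos λ·ΔX − sin φ sin λ·ΔY + cos φ·ΔZ = −(0.114024)(0.985283)(597) − (0.114024)(-0.170932)(391) + (0.993478)(-232) = -289.94 m.
Horizontal magnitude = √(ΔE² + ΔN²) = √(487.29² + (-289.94)²) = 567.02 m.

567 m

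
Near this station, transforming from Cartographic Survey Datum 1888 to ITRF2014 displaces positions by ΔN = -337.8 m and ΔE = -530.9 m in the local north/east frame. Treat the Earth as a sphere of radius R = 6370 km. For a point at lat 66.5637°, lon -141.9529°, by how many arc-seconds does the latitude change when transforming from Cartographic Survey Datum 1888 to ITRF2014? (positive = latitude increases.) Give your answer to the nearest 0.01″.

Δφ = -10.94″

On a sphere of radius R, 1 rad of latitude = R, so Δφ = ΔN / R = -337.8 / 6370000 = -5.3030e-05 rad = -10.938″.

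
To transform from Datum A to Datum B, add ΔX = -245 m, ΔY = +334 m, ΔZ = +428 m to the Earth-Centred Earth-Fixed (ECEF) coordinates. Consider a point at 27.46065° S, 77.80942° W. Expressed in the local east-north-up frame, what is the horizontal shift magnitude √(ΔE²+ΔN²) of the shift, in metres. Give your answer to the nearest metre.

266 m

The local east axis at (φ, λ) is (−sin λ, cos λ, 0), so ΔE = −sin(-77.80942°)·(-245) + cos(-77.80942°)·334 = -168.95 m.
The local north axis is (−sin φ cos λ, −sin φ sin λ, cos φ), giving ΔN = -23.857 − 150.547 + 379.776 = 205.37 m.
Horizontal magnitude = √(ΔE² + ΔN²) = √((-168.95)² + 205.37²) = 265.93 m.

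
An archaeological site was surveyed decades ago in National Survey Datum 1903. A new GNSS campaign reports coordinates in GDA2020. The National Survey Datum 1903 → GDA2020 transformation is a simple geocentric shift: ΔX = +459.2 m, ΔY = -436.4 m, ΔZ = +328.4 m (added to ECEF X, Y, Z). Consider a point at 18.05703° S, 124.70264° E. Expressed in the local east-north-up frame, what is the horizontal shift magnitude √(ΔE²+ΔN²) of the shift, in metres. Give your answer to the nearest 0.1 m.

At φ = -18.05703°, λ = 124.70264°: sin φ = -0.309963, cos φ = 0.950748, sin λ = 0.822118, cos λ = -0.569317.
ΔE = −sin λ·ΔX + cos λ·ΔY = −(0.822118)·(459.2) + (-0.569317)·(-436.4) = -129.07 m.
ΔN = −sin φ cos λ·ΔX − sin φ sin λ·ΔY + cos φ·ΔZ = −(-0.309963)(-0.569317)(459.2) − (-0.309963)(0.822118)(-436.4) + (0.950748)(328.4) = 119.99 m.
Horizontal magnitude = √(ΔE² + ΔN²) = √((-129.07)² + 119.99²) = 176.22 m.

176.2 m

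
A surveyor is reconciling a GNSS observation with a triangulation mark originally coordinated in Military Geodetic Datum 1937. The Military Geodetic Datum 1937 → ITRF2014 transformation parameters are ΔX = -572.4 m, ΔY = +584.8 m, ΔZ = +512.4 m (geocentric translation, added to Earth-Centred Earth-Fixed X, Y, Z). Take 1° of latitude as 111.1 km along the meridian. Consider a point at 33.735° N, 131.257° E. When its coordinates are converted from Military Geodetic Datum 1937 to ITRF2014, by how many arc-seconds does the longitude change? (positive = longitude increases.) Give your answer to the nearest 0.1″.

sin φ = 0.555353, cos φ = 0.831615, sin λ = 0.751759, cos λ = -0.659438.
East component: ΔE = −sin λ·ΔX + cos λ·ΔY = −(0.751759)(-572.4) + (-0.659438)(584.8) = 44.67 m.
1° of latitude spans 111100 m; at latitude φ, 1° of longitude spans that × cos φ = 92392.4 m, so Δλ = 44.67 / 92392.4 × 3600 = 1.740″.

Δλ = 1.7″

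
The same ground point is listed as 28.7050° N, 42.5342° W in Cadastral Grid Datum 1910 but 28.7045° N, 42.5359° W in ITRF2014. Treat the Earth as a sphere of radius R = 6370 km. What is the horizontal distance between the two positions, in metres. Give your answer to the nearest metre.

175 m

Δφ = 28.7045° − 28.7050° = -0.0005°; Δλ = -42.5359° − -42.5342° = -0.0017°.
1° along a meridian = πR/180 = 111177 m.
ΔN = Δφ × 111177 = -55.6 m; ΔE = Δλ × 111177 × cos(28.7050°) = -0.0017 × 111177 × 0.877104 = -165.8 m.
Distance = √(ΔE² + ΔN²) = √((-165.8)² + (-55.6)²) = 174.8 m.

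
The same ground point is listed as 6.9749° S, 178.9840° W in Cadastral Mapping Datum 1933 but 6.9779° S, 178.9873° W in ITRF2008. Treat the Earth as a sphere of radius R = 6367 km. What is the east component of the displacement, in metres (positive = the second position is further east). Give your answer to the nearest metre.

Δφ = -6.9779° − -6.9749° = -0.0030°; Δλ = -178.9873° − -178.9840° = -0.0033°.
1° along a meridian = πR/180 = 111125 m.
ΔN = Δφ × 111125 = -333.4 m; ΔE = Δλ × 111125 × cos(-6.9749°) = -0.0033 × 111125 × 0.992599 = -364.0 m.

ΔE = -364 m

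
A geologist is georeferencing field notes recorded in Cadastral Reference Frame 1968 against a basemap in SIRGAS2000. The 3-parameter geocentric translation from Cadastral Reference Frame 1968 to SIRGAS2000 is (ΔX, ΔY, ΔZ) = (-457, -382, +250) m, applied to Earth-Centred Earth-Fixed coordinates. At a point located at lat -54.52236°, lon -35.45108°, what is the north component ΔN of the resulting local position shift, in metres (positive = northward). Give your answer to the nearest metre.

The local north axis is (−sin φ cos λ, −sin φ sin λ, cos φ), giving ΔN = -303.161 + 180.428 + 145.096 = 22.36 m.

ΔN = 22 m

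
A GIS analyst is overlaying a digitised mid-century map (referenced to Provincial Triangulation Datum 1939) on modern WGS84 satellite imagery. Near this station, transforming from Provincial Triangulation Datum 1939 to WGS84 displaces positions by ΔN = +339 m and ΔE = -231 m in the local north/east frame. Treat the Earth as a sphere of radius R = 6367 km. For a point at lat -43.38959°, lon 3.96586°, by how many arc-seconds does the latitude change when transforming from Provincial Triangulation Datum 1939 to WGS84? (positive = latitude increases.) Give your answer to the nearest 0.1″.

Δφ = 11.0″

On a sphere of radius R, 1 rad of latitude = R, so Δφ = ΔN / R = 339.0 / 6367000 = 5.3243e-05 rad = 10.982″.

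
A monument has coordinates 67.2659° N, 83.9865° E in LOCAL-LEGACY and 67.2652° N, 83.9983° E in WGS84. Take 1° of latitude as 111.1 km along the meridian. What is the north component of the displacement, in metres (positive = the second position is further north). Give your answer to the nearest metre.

ΔN = -78 m

Δφ = 67.2652° − 67.2659° = -0.0007°; Δλ = 83.9983° − 83.9865° = +0.0118°.
ΔN = Δφ × 111100 = -77.8 m; ΔE = Δλ × 111100 × cos(67.2659°) = +0.0118 × 111100 × 0.386455 = 506.6 m.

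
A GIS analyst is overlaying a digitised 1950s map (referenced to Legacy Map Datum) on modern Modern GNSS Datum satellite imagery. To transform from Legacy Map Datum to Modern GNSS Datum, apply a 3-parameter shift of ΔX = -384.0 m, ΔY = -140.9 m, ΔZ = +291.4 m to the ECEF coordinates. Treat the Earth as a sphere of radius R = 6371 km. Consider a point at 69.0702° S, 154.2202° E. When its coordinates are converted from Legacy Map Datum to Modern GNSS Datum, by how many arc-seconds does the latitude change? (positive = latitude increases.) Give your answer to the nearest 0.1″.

Δφ = 12.0″

sin φ = -0.934019, cos φ = 0.357224, sin λ = 0.434914, cos λ = -0.900472.
North component: ΔN = −sin φ cos λ·ΔX − sin φ sin λ·ΔY + cos φ·ΔZ = −(-0.934019)(-0.900472)(-384.0) − (-0.934019)(0.434914)(-140.9) + (0.357224)(291.4) = 369.83 m.
1° of latitude spans πR/180 = 111195 m, so Δφ = 369.83 / 111195 × 3600 = 11.973″.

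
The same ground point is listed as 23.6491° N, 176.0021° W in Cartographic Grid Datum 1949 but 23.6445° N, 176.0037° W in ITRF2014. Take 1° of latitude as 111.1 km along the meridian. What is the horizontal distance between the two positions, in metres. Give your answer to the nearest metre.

536 m

Δφ = 23.6445° − 23.6491° = -0.0046°; Δλ = -176.0037° − -176.0021° = -0.0016°.
ΔN = Δφ × 111100 = -511.1 m; ΔE = Δλ × 111100 × cos(23.6491°) = -0.0016 × 111100 × 0.916019 = -162.8 m.
Distance = √(ΔE² + ΔN²) = √((-162.8)² + (-511.1)²) = 536.4 m.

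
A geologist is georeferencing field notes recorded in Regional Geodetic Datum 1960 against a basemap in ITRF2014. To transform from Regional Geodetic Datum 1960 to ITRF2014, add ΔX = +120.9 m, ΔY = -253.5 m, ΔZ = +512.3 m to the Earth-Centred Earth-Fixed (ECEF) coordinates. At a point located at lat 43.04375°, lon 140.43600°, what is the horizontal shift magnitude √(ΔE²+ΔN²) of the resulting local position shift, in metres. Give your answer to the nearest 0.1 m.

560.9 m

At φ = 43.04375°, λ = 140.43600°: sin φ = 0.682557, cos φ = 0.730833, sin λ = 0.636940, cos λ = -0.770914.
ΔE = −sin λ·ΔX + cos λ·ΔY = −(0.636940)·(120.9) + (-0.770914)·(-253.5) = 118.42 m.
ΔN = −sin φ cos λ·ΔX − sin φ sin λ·ΔY + cos φ·ΔZ = −(0.682557)(-0.770914)(120.9) − (0.682557)(0.636940)(-253.5) + (0.730833)(512.3) = 548.23 m.
Horizontal magnitude = √(ΔE² + ΔN²) = √(118.42² + 548.23²) = 560.87 m.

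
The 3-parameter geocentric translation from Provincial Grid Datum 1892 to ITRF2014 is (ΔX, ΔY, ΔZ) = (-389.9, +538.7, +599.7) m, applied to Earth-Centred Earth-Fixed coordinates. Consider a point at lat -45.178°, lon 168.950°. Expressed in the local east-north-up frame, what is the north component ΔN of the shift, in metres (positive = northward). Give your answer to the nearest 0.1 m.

At φ = -45.178°, λ = 168.950°: sin φ = -0.709300, cos φ = 0.704907, sin λ = 0.191666, cos λ = -0.981460.
ΔN = −sin φ cos λ·ΔX − sin φ sin λ·ΔY + cos φ·ΔZ = −(-0.709300)(-0.981460)(-389.9) − (-0.709300)(0.191666)(538.7) + (0.704907)(599.7) = 767.40 m.

ΔN = 767.4 m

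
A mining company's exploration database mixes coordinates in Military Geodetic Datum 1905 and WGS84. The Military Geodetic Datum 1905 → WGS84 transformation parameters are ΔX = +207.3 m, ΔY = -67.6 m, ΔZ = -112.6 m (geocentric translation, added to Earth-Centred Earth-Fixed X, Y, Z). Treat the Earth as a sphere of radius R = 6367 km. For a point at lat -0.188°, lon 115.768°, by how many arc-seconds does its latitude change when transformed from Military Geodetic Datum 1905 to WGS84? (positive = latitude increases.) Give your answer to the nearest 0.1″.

Δφ = -3.7″

sin φ = -0.003281, cos φ = 0.999995, sin λ = 0.900562, cos λ = -0.434728.
North component: ΔN = −sin φ cos λ·ΔX − sin φ sin λ·ΔY + cos φ·ΔZ = −(-0.003281)(-0.434728)(207.3) − (-0.003281)(0.900562)(-67.6) + (0.999995)(-112.6) = -113.09 m.
1° of latitude spans πR/180 = 111125 m, so Δφ = -113.09 / 111125 × 3600 = -3.664″.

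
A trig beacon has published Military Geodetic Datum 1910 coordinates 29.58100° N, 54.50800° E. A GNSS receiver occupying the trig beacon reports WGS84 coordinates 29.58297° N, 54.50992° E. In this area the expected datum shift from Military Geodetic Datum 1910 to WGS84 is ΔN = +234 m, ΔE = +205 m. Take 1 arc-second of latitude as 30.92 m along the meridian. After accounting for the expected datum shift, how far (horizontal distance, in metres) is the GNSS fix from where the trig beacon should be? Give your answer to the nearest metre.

24 m

Observed coordinate differences: Δφ = +0.00197°, Δλ = +0.00192°.
Converting to metres (1° lat = 111312 m, cos φ = 0.869659): observed ΔN = 219.3 m, observed ΔE = 185.9 m.
Subtracting the expected shift leaves a residual of 219.3 − (234) = -14.7 m north and 185.9 − (205) = -19.1 m east.
Residual distance = √((-14.7)² + (-19.1)²) = 24.1 m.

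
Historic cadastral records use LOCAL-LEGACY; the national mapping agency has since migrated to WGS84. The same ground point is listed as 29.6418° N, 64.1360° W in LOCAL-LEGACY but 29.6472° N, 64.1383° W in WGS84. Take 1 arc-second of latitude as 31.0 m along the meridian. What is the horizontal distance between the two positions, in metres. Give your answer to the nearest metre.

643 m

Δφ = 29.6472° − 29.6418° = +0.0054°; Δλ = -64.1383° − -64.1360° = -0.0023°.
1° of latitude = 3600 × 31.00 = 111600 m.
ΔN = Δφ × 111600 = 602.6 m; ΔE = Δλ × 111600 × cos(29.6418°) = -0.0023 × 111600 × 0.869134 = -223.1 m.
Distance = √(ΔE² + ΔN²) = √((-223.1)² + 602.6²) = 642.6 m.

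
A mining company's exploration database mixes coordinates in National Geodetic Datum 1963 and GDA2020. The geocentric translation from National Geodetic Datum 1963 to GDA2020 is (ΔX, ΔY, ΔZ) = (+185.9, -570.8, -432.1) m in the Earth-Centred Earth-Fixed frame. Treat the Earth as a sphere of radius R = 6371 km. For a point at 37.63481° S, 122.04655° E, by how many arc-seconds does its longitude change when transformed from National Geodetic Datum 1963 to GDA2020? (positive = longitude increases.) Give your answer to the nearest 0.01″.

Δλ = 5.94″

sin φ = -0.610626, cos φ = 0.791919, sin λ = 0.847617, cos λ = -0.530608.
East component: ΔE = −sin λ·ΔX + cos λ·ΔY = −(0.847617)(185.9) + (-0.530608)(-570.8) = 145.30 m.
1° of latitude spans πR/180 = 111195 m; at latitude φ, 1° of longitude spans that × cos φ = 88057.4 m, so Δλ = 145.30 / 88057.4 × 3600 = 5.940″.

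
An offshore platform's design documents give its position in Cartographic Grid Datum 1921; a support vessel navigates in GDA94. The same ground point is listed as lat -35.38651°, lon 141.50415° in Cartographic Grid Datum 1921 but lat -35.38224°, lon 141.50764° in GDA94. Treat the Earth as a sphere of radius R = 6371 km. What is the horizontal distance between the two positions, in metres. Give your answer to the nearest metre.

Δφ = -35.38224° − -35.38651° = +0.00427°; Δλ = 141.50764° − 141.50415° = +0.00349°.
1° along a meridian = πR/180 = 111195 m.
ΔN = Δφ × 111195 = 474.8 m; ΔE = Δλ × 111195 × cos(-35.38651°) = +0.00349 × 111195 × 0.815264 = 316.4 m.
Distance = √(ΔE² + ΔN²) = √(316.4² + 474.8²) = 570.6 m.

571 m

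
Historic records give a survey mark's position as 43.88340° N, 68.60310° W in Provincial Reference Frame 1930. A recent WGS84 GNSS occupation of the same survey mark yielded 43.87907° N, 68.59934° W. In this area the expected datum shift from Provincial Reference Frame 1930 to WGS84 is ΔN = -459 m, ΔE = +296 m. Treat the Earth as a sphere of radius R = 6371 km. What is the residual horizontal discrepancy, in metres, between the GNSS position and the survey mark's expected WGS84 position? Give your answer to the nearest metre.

Observed coordinate differences: Δφ = -0.00433°, Δλ = +0.00376°.
Converting to metres (1° lat = 111195 m, cos φ = 0.720752): observed ΔN = -481.5 m, observed ΔE = 301.3 m.
Subtracting the expected shift leaves a residual of -481.5 − (-459) = -22.5 m north and 301.3 − (296) = 5.3 m east.
Residual distance = √((-22.5)² + 5.3²) = 23.1 m.

23 m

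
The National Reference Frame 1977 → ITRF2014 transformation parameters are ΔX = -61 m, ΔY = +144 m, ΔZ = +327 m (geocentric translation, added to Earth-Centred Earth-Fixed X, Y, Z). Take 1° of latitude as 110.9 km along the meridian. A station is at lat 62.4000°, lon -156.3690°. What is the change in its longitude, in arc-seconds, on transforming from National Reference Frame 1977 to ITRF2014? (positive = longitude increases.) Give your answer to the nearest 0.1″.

sin φ = 0.886204, cos φ = 0.463296, sin λ = -0.400845, cos λ = -0.916146.
East component: ΔE = −sin λ·ΔX + cos λ·ΔY = −(-0.400845)(-61) + (-0.916146)(144) = -156.38 m.
1° of latitude spans 110900 m; at latitude φ, 1° of longitude spans that × cos φ = 51379.5 m, so Δλ = -156.38 / 51379.5 × 3600 = -10.957″.

Δλ = -11.0″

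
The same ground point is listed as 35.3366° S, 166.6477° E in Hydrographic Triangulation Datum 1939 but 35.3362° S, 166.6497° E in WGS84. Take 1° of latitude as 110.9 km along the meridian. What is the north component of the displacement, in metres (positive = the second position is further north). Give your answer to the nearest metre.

Δφ = -35.3362° − -35.3366° = +0.0004°; Δλ = 166.6497° − 166.6477° = +0.0020°.
ΔN = Δφ × 110900 = 44.4 m; ΔE = Δλ × 110900 × cos(-35.3366°) = +0.0020 × 110900 × 0.815768 = 180.9 m.

ΔN = 44 m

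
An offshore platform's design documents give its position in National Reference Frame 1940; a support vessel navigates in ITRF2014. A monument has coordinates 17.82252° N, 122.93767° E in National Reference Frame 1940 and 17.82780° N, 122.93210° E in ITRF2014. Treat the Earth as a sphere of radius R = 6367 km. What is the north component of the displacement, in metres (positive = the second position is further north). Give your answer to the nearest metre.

Δφ = 17.82780° − 17.82252° = +0.00528°; Δλ = 122.93210° − 122.93767° = -0.00557°.
1° along a meridian = πR/180 = 111125 m.
ΔN = Δφ × 111125 = 586.7 m; ΔE = Δλ × 111125 × cos(17.82252°) = -0.00557 × 111125 × 0.952009 = -589.3 m.

ΔN = 587 m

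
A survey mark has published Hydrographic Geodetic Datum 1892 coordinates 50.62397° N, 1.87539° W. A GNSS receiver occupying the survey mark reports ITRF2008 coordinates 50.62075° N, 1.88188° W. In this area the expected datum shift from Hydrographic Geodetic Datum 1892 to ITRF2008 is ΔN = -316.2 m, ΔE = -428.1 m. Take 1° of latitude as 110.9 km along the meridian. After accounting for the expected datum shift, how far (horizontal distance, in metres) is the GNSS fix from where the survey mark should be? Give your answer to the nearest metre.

50 m

Observed coordinate differences: Δφ = -0.00322°, Δλ = -0.00649°.
Converting to metres (1° lat = 110900 m, cos φ = 0.634407): observed ΔN = -357.1 m, observed ΔE = -456.6 m.
Subtracting the expected shift leaves a residual of -357.1 − (-316.2) = -40.9 m north and -456.6 − (-428.1) = -28.5 m east.
Residual distance = √((-40.9)² + (-28.5)²) = 49.9 m.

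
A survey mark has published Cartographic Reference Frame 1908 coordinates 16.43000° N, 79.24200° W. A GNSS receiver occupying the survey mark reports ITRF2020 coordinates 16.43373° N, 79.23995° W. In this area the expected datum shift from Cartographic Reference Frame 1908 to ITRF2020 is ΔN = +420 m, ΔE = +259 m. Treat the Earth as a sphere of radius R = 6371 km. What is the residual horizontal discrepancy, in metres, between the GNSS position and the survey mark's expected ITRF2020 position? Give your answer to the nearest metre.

Observed coordinate differences: Δφ = +0.00373°, Δλ = +0.00205°.
Converting to metres (1° lat = 111195 m, cos φ = 0.959166): observed ΔN = 414.8 m, observed ΔE = 218.6 m.
Subtracting the expected shift leaves a residual of 414.8 − (420) = -5.2 m north and 218.6 − (259) = -40.4 m east.
Residual distance = √((-5.2)² + (-40.4)²) = 40.7 m.

41 m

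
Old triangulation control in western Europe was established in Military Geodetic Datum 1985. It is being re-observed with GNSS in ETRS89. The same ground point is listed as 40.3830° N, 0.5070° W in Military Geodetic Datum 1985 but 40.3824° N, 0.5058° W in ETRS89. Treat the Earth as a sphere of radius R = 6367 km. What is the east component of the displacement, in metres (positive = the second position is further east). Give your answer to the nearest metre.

Δφ = 40.3824° − 40.3830° = -0.0006°; Δλ = -0.5058° − -0.5070° = +0.0012°.
1° along a meridian = πR/180 = 111125 m.
ΔN = Δφ × 111125 = -66.7 m; ΔE = Δλ × 111125 × cos(40.3830°) = +0.0012 × 111125 × 0.761731 = 101.6 m.

ΔE = 102 m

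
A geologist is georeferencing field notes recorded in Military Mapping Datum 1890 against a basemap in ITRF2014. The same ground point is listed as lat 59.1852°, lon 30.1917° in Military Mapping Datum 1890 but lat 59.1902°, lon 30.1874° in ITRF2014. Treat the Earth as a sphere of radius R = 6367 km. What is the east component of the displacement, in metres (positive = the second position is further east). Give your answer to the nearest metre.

Δφ = 59.1902° − 59.1852° = +0.0050°; Δλ = 30.1874° − 30.1917° = -0.0043°.
1° along a meridian = πR/180 = 111125 m.
ΔN = Δφ × 111125 = 555.6 m; ΔE = Δλ × 111125 × cos(59.1852°) = -0.0043 × 111125 × 0.512265 = -244.8 m.

ΔE = -245 m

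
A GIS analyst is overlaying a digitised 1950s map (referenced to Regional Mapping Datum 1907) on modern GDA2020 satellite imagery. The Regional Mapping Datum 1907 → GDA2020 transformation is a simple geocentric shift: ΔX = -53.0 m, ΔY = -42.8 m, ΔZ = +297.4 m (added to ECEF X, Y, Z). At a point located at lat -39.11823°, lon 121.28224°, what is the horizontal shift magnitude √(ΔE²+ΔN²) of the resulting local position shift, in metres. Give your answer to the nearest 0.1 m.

The local east axis at (φ, λ) is (−sin λ, cos λ, 0), so ΔE = −sin(121.28224°)·(-53.0) + cos(121.28224°)·(-42.8) = 67.52 m.
The local north axis is (−sin φ cos λ, −sin φ sin λ, cos φ), giving ΔN = 17.363 − 23.078 + 230.737 = 225.02 m.
Horizontal magnitude = √(ΔE² + ΔN²) = √(67.52² + 225.02²) = 234.93 m.

234.9 m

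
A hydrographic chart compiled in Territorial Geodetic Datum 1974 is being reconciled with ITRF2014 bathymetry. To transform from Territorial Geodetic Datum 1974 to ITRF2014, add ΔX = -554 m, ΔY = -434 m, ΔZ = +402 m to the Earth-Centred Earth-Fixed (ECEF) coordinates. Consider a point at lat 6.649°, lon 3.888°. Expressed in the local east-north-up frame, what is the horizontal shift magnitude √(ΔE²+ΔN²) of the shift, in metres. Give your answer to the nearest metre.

The local east axis at (φ, λ) is (−sin λ, cos λ, 0), so ΔE = −sin(3.888°)·(-554) + cos(3.888°)·(-434) = -395.44 m.
The local north axis is (−sin φ cos λ, −sin φ sin λ, cos φ), giving ΔN = 63.998 + 3.407 + 399.296 = 466.70 m.
Horizontal magnitude = √(ΔE² + ΔN²) = √((-395.44)² + 466.70²) = 611.70 m.

612 m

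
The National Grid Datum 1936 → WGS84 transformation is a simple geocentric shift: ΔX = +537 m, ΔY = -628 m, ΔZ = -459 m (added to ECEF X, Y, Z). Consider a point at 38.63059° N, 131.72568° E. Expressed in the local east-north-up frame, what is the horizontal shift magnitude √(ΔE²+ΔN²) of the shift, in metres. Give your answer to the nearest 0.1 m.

158.1 m

At φ = 38.63059°, λ = 131.72568°: sin φ = 0.624297, cos φ = 0.781187, sin λ = 0.746340, cos λ = -0.665565.
ΔE = −sin λ·ΔX + cos λ·ΔY = −(0.746340)·(537) + (-0.665565)·(-628) = 17.19 m.
ΔN = −sin φ cos λ·ΔX − sin φ sin λ·ΔY + cos φ·ΔZ = −(0.624297)(-0.665565)(537) − (0.624297)(0.746340)(-628) + (0.781187)(-459) = 157.17 m.
Horizontal magnitude = √(ΔE² + ΔN²) = √(17.19² + 157.17²) = 158.11 m.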